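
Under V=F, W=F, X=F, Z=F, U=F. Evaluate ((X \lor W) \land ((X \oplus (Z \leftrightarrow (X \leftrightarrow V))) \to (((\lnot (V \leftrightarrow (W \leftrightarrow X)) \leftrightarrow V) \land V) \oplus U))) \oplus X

F

Substituting V=F, W=F, X=F, Z=F, U=F:
X \lor W = F \lor F = F
X \leftrightarrow V = F \leftrightarrow F = T
Z \leftrightarrow (X \leftrightarrow V) = F \leftrightarrow T = F
X \oplus (Z \leftrightarrow (X \leftrightarrow V)) = F \oplus F = F
W \leftrightarrow X = F \leftrightarrow F = T
V \leftrightarrow (W \leftrightarrow X) = F \leftrightarrow T = F
\lnot (V \leftrightarrow (W \leftrightarrow X)) = \lnot F = T
\lnot (V \leftrightarrow (W \leftrightarrow X)) \leftrightarrow V = T \leftrightarrow F = F
(\lnot (V \leftrightarrow (W \leftrightarrow X)) \leftrightarrow V) \land V = F \land F = F
((\lnot (V \leftrightarrow (W \leftrightarrow X)) \leftrightarrow V) \land V) \oplus U = F \oplus F = F
(X \oplus (Z \leftrightarrow (X \leftrightarrow V))) \to (((\lnot (V \leftrightarrow (W \leftrightarrow X)) \leftrightarrow V) \land V) \oplus U) = F \to F = T
(X \lor W) \land ((X \oplus (Z \leftrightarrow (X \leftrightarrow V))) \to (((\lnot (V \leftrightarrow (W \leftrightarrow X)) \leftrightarrow V) \land V) \oplus U)) = F \land T = F
((X \lor W) \land ((X \oplus (Z \leftrightarrow (X \leftrightarrow V))) \to (((\lnot (V \leftrightarrow (W \leftrightarrow X)) \leftrightarrow V) \land V) \oplus U))) \oplus X = F \oplus F = F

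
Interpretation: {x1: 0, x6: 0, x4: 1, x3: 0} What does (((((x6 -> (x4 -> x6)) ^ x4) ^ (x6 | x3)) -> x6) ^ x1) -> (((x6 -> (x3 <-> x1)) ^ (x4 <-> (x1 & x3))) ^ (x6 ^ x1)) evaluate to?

1

Substituting x1=0, x6=0, x4=1, x3=0:
x4 -> x6 = 1 -> 0 = 0
x6 -> (x4 -> x6) = 0 -> 0 = 1
(x6 -> (x4 -> x6)) ^ x4 = 1 ^ 1 = 0
x6 | x3 = 0 | 0 = 0
((x6 -> (x4 -> x6)) ^ x4) ^ (x6 | x3) = 0 ^ 0 = 0
(((x6 -> (x4 -> x6)) ^ x4) ^ (x6 | x3)) -> x6 = 0 -> 0 = 1
((((x6 -> (x4 -> x6)) ^ x4) ^ (x6 | x3)) -> x6) ^ x1 = 1 ^ 0 = 1
x3 <-> x1 = 0 <-> 0 = 1
x6 -> (x3 <-> x1) = 0 -> 1 = 1
x1 & x3 = 0 & 0 = 0
x4 <-> (x1 & x3) = 1 <-> 0 = 0
(x6 -> (x3 <-> x1)) ^ (x4 <-> (x1 & x3)) = 1 ^ 0 = 1
x6 ^ x1 = 0 ^ 0 = 0
((x6 -> (x3 <-> x1)) ^ (x4 <-> (x1 & x3))) ^ (x6 ^ x1) = 1 ^ 0 = 1
(((((x6 -> (x4 -> x6)) ^ x4) ^ (x6 | x3)) -> x6) ^ x1) -> (((x6 -> (x3 <-> x1)) ^ (x4 <-> (x1 & x3))) ^ (x6 ^ x1)) = 1 -> 1 = 1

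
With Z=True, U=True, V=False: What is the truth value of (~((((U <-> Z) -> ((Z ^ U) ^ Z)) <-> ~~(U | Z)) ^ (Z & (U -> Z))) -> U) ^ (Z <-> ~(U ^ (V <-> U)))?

Substituting Z=True, U=True, V=False:
U <-> Z = True <-> True = True
Z ^ U = True ^ True = False
(Z ^ U) ^ Z = False ^ True = True
(U <-> Z) -> ((Z ^ U) ^ Z) = True -> True = True
U | Z = True | True = True
~(U | Z) = ~True = False
~~(U | Z) = ~False = True
((U <-> Z) -> ((Z ^ U) ^ Z)) <-> ~~(U | Z) = True <-> True = True
U -> Z = True -> True = True
Z & (U -> Z) = True & True = True
(((U <-> Z) -> ((Z ^ U) ^ Z)) <-> ~~(U | Z)) ^ (Z & (U -> Z)) = True ^ True = False
~((((U <-> Z) -> ((Z ^ U) ^ Z)) <-> ~~(U | Z)) ^ (Z & (U -> Z))) = ~False = True
~((((U <-> Z) -> ((Z ^ U) ^ Z)) <-> ~~(U | Z)) ^ (Z & (U -> Z))) -> U = True -> True = True
V <-> U = False <-> True = False
U ^ (V <-> U) = True ^ False = True
~(U ^ (V <-> U)) = ~True = False
Z <-> ~(U ^ (V <-> U)) = True <-> False = False
(~((((U <-> Z) -> ((Z ^ U) ^ Z)) <-> ~~(U | Z)) ^ (Z & (U -> Z))) -> U) ^ (Z <-> ~(U ^ (V <-> U))) = True ^ False = True

True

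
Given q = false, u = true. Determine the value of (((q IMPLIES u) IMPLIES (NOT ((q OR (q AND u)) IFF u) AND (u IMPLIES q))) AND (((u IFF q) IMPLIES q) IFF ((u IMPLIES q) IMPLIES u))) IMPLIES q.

q IMPLIES u = false IMPLIES true = true
q AND u = false AND true = false
q OR (q AND u) = false OR false = false
(q OR (q AND u)) IFF u = false IFF true = false
NOT ((q OR (q AND u)) IFF u) = NOT false = true
u IMPLIES q = true IMPLIES false = false
NOT ((q OR (q AND u)) IFF u) AND (u IMPLIES q) = true AND false = false
(q IMPLIES u) IMPLIES (NOT ((q OR (q AND u)) IFF u) AND (u IMPLIES q)) = true IMPLIES false = false
u IFF q = true IFF false = false
(u IFF q) IMPLIES q = false IMPLIES false = true
u IMPLIES q = true IMPLIES false = false
(u IMPLIES q) IMPLIES u = false IMPLIES true = true
((u IFF q) IMPLIES q) IFF ((u IMPLIES q) IMPLIES u) = true IFF true = true
((q IMPLIES u) IMPLIES (NOT ((q OR (q AND u)) IFF u) AND (u IMPLIES q))) AND (((u IFF q) IMPLIES q) IFF ((u IMPLIES q) IMPLIES u)) = false AND true = false
(((q IMPLIES u) IMPLIES (NOT ((q OR (q AND u)) IFF u) AND (u IMPLIES q))) AND (((u IFF q) IMPLIES q) IFF ((u IMPLIES q) IMPLIES u))) IMPLIES q = false IMPLIES false = true

true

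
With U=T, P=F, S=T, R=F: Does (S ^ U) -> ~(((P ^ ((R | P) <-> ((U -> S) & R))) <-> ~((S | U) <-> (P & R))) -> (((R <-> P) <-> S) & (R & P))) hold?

Substituting U=T, P=F, S=T, R=F:
S ^ U = T ^ T = F
R | P = F | F = F
U -> S = T -> T = T
(U -> S) & R = T & F = F
(R | P) <-> ((U -> S) & R) = F <-> F = T
P ^ ((R | P) <-> ((U -> S) & R)) = F ^ T = T
S | U = T | T = T
P & R = F & F = F
(S | U) <-> (P & R) = T <-> F = F
~((S | U) <-> (P & R)) = ~F = T
(P ^ ((R | P) <-> ((U -> S) & R))) <-> ~((S | U) <-> (P & R)) = T <-> T = T
R <-> P = F <-> F = T
(R <-> P) <-> S = T <-> T = T
R & P = F & F = F
((R <-> P) <-> S) & (R & P) = T & F = F
((P ^ ((R | P) <-> ((U -> S) & R))) <-> ~((S | U) <-> (P & R))) -> (((R <-> P) <-> S) & (R & P)) = T -> F = F
~(((P ^ ((R | P) <-> ((U -> S) & R))) <-> ~((S | U) <-> (P & R))) -> (((R <-> P) <-> S) & (R & P))) = ~F = T
(S ^ U) -> ~(((P ^ ((R | P) <-> ((U -> S) & R))) <-> ~((S | U) <-> (P & R))) -> (((R <-> P) <-> S) & (R & P))) = F -> T = T

T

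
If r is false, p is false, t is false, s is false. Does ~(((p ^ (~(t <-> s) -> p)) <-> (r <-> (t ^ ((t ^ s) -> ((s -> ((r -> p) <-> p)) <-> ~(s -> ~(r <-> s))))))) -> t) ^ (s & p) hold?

F

t <-> s = F <-> F = T
~(t <-> s) = ~T = F
~(t <-> s) -> p = F -> F = T
p ^ (~(t <-> s) -> p) = F ^ T = T
t ^ s = F ^ F = F
r -> p = F -> F = T
(r -> p) <-> p = T <-> F = F
s -> ((r -> p) <-> p) = F -> F = T
r <-> s = F <-> F = T
~(r <-> s) = ~T = F
s -> ~(r <-> s) = F -> F = T
~(s -> ~(r <-> s)) = ~T = F
(s -> ((r -> p) <-> p)) <-> ~(s -> ~(r <-> s)) = T <-> F = F
(t ^ s) -> ((s -> ((r -> p) <-> p)) <-> ~(s -> ~(r <-> s))) = F -> F = T
t ^ ((t ^ s) -> ((s -> ((r -> p) <-> p)) <-> ~(s -> ~(r <-> s)))) = F ^ T = T
r <-> (t ^ ((t ^ s) -> ((s -> ((r -> p) <-> p)) <-> ~(s -> ~(r <-> s))))) = F <-> T = F
(p ^ (~(t <-> s) -> p)) <-> (r <-> (t ^ ((t ^ s) -> ((s -> ((r -> p) <-> p)) <-> ~(s -> ~(r <-> s)))))) = T <-> F = F
((p ^ (~(t <-> s) -> p)) <-> (r <-> (t ^ ((t ^ s) -> ((s -> ((r -> p) <-> p)) <-> ~(s -> ~(r <-> s))))))) -> t = F -> F = T
~(((p ^ (~(t <-> s) -> p)) <-> (r <-> (t ^ ((t ^ s) -> ((s -> ((r -> p) <-> p)) <-> ~(s -> ~(r <-> s))))))) -> t) = ~T = F
s & p = F & F = F
~(((p ^ (~(t <-> s) -> p)) <-> (r <-> (t ^ ((t ^ s) -> ((s -> ((r -> p) <-> p)) <-> ~(s -> ~(r <-> s))))))) -> t) ^ (s & p) = F ^ F = F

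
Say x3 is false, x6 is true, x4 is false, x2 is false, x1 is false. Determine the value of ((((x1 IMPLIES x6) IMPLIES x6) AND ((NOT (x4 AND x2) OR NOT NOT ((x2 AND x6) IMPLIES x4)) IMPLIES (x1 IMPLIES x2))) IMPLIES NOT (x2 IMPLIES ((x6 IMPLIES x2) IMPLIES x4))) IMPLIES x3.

T

x1 IMPLIES x6 = F IMPLIES T = T
(x1 IMPLIES x6) IMPLIES x6 = T IMPLIES T = T
x4 AND x2 = F AND F = F
NOT (x4 AND x2) = NOT F = T
x2 AND x6 = F AND T = F
(x2 AND x6) IMPLIES x4 = F IMPLIES F = T
NOT ((x2 AND x6) IMPLIES x4) = NOT T = F
NOT NOT ((x2 AND x6) IMPLIES x4) = NOT F = T
NOT (x4 AND x2) OR NOT NOT ((x2 AND x6) IMPLIES x4) = T OR T = T
x1 IMPLIES x2 = F IMPLIES F = T
(NOT (x4 AND x2) OR NOT NOT ((x2 AND x6) IMPLIES x4)) IMPLIES (x1 IMPLIES x2) = T IMPLIES T = T
((x1 IMPLIES x6) IMPLIES x6) AND ((NOT (x4 AND x2) OR NOT NOT ((x2 AND x6) IMPLIES x4)) IMPLIES (x1 IMPLIES x2)) = T AND T = T
x6 IMPLIES x2 = T IMPLIES F = F
(x6 IMPLIES x2) IMPLIES x4 = F IMPLIES F = T
x2 IMPLIES ((x6 IMPLIES x2) IMPLIES x4) = F IMPLIES T = T
NOT (x2 IMPLIES ((x6 IMPLIES x2) IMPLIES x4)) = NOT T = F
(((x1 IMPLIES x6) IMPLIES x6) AND ((NOT (x4 AND x2) OR NOT NOT ((x2 AND x6) IMPLIES x4)) IMPLIES (x1 IMPLIES x2))) IMPLIES NOT (x2 IMPLIES ((x6 IMPLIES x2) IMPLIES x4)) = T IMPLIES F = F
((((x1 IMPLIES x6) IMPLIES x6) AND ((NOT (x4 AND x2) OR NOT NOT ((x2 AND x6) IMPLIES x4)) IMPLIES (x1 IMPLIES x2))) IMPLIES NOT (x2 IMPLIES ((x6 IMPLIES x2) IMPLIES x4))) IMPLIES x3 = F IMPLIES F = T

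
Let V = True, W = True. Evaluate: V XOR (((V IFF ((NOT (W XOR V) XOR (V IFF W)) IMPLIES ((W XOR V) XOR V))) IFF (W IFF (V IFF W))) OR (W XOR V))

False

W XOR V = True XOR True = False
NOT (W XOR V) = NOT False = True
V IFF W = True IFF True = True
NOT (W XOR V) XOR (V IFF W) = True XOR True = False
W XOR V = True XOR True = False
(W XOR V) XOR V = False XOR True = True
(NOT (W XOR V) XOR (V IFF W)) IMPLIES ((W XOR V) XOR V) = False IMPLIES True = True
V IFF ((NOT (W XOR V) XOR (V IFF W)) IMPLIES ((W XOR V) XOR V)) = True IFF True = True
V IFF W = True IFF True = True
W IFF (V IFF W) = True IFF True = True
(V IFF ((NOT (W XOR V) XOR (V IFF W)) IMPLIES ((W XOR V) XOR V))) IFF (W IFF (V IFF W)) = True IFF True = True
W XOR V = True XOR True = False
((V IFF ((NOT (W XOR V) XOR (V IFF W)) IMPLIES ((W XOR V) XOR V))) IFF (W IFF (V IFF W))) OR (W XOR V) = True OR False = True
V XOR (((V IFF ((NOT (W XOR V) XOR (V IFF W)) IMPLIES ((W XOR V) XOR V))) IFF (W IFF (V IFF W))) OR (W XOR V)) = True XOR True = False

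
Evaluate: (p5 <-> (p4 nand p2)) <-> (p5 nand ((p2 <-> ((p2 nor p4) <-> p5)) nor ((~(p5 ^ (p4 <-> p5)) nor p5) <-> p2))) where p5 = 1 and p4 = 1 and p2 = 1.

1

p4 nand p2 = 1 nand 1 = 0
p5 <-> (p4 nand p2) = 1 <-> 0 = 0
p2 nor p4 = 1 nor 1 = 0
(p2 nor p4) <-> p5 = 0 <-> 1 = 0
p2 <-> ((p2 nor p4) <-> p5) = 1 <-> 0 = 0
p4 <-> p5 = 1 <-> 1 = 1
p5 ^ (p4 <-> p5) = 1 ^ 1 = 0
~(p5 ^ (p4 <-> p5)) = ~0 = 1
~(p5 ^ (p4 <-> p5)) nor p5 = 1 nor 1 = 0
(~(p5 ^ (p4 <-> p5)) nor p5) <-> p2 = 0 <-> 1 = 0
(p2 <-> ((p2 nor p4) <-> p5)) nor ((~(p5 ^ (p4 <-> p5)) nor p5) <-> p2) = 0 nor 0 = 1
p5 nand ((p2 <-> ((p2 nor p4) <-> p5)) nor ((~(p5 ^ (p4 <-> p5)) nor p5) <-> p2)) = 1 nand 1 = 0
(p5 <-> (p4 nand p2)) <-> (p5 nand ((p2 <-> ((p2 nor p4) <-> p5)) nor ((~(p5 ^ (p4 <-> p5)) nor p5) <-> p2))) = 0 <-> 0 = 1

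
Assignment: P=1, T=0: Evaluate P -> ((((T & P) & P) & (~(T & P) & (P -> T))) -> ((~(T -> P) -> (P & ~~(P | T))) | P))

Substituting P=1, T=0:
T & P = 0 & 1 = 0
(T & P) & P = 0 & 1 = 0
T & P = 0 & 1 = 0
~(T & P) = ~0 = 1
P -> T = 1 -> 0 = 0
~(T & P) & (P -> T) = 1 & 0 = 0
((T & P) & P) & (~(T & P) & (P -> T)) = 0 & 0 = 0
T -> P = 0 -> 1 = 1
~(T -> P) = ~1 = 0
P | T = 1 | 0 = 1
~(P | T) = ~1 = 0
~~(P | T) = ~0 = 1
P & ~~(P | T) = 1 & 1 = 1
~(T -> P) -> (P & ~~(P | T)) = 0 -> 1 = 1
(~(T -> P) -> (P & ~~(P | T))) | P = 1 | 1 = 1
(((T & P) & P) & (~(T & P) & (P -> T))) -> ((~(T -> P) -> (P & ~~(P | T))) | P) = 0 -> 1 = 1
P -> ((((T & P) & P) & (~(T & P) & (P -> T))) -> ((~(T -> P) -> (P & ~~(P | T))) | P)) = 1 -> 1 = 1

1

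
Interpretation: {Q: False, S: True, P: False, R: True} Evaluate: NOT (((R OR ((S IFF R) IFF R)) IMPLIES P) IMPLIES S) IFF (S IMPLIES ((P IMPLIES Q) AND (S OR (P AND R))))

False

Substituting Q=False, S=True, P=False, R=True:
S IFF R = True IFF True = True
(S IFF R) IFF R = True IFF True = True
R OR ((S IFF R) IFF R) = True OR True = True
(R OR ((S IFF R) IFF R)) IMPLIES P = True IMPLIES False = False
((R OR ((S IFF R) IFF R)) IMPLIES P) IMPLIES S = False IMPLIES True = True
NOT (((R OR ((S IFF R) IFF R)) IMPLIES P) IMPLIES S) = NOT True = False
P IMPLIES Q = False IMPLIES False = True
P AND R = False AND True = False
S OR (P AND R) = True OR False = True
(P IMPLIES Q) AND (S OR (P AND R)) = True AND True = True
S IMPLIES ((P IMPLIES Q) AND (S OR (P AND R))) = True IMPLIES True = True
NOT (((R OR ((S IFF R) IFF R)) IMPLIES P) IMPLIES S) IFF (S IMPLIES ((P IMPLIES Q) AND (S OR (P AND R)))) = False IFF True = False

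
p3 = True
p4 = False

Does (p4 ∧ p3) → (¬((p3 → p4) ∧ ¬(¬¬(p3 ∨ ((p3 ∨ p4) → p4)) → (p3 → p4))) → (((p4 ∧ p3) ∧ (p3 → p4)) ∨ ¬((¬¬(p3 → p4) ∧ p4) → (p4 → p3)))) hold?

Substituting p3=True, p4=False:
p4 ∧ p3 = False ∧ True = False
p3 → p4 = True → False = False
p3 ∨ p4 = True ∨ False = True
(p3 ∨ p4) → p4 = True → False = False
p3 ∨ ((p3 ∨ p4) → p4) = True ∨ False = True
¬(p3 ∨ ((p3 ∨ p4) → p4)) = ¬True = False
¬¬(p3 ∨ ((p3 ∨ p4) → p4)) = ¬False = True
p3 → p4 = True → False = False
¬¬(p3 ∨ ((p3 ∨ p4) → p4)) → (p3 → p4) = True → False = False
¬(¬¬(p3 ∨ ((p3 ∨ p4) → p4)) → (p3 → p4)) = ¬False = True
(p3 → p4) ∧ ¬(¬¬(p3 ∨ ((p3 ∨ p4) → p4)) → (p3 → p4)) = False ∧ True = False
¬((p3 → p4) ∧ ¬(¬¬(p3 ∨ ((p3 ∨ p4) → p4)) → (p3 → p4))) = ¬False = True
p4 ∧ p3 = False ∧ True = False
p3 → p4 = True → False = False
(p4 ∧ p3) ∧ (p3 → p4) = False ∧ False = False
p3 → p4 = True → False = False
¬(p3 → p4) = ¬False = True
¬¬(p3 → p4) = ¬True = False
¬¬(p3 → p4) ∧ p4 = False ∧ False = False
p4 → p3 = False → True = True
(¬¬(p3 → p4) ∧ p4) → (p4 → p3) = False → True = True
¬((¬¬(p3 → p4) ∧ p4) → (p4 → p3)) = ¬True = False
((p4 ∧ p3) ∧ (p3 → p4)) ∨ ¬((¬¬(p3 → p4) ∧ p4) → (p4 → p3)) = False ∨ False = False
¬((p3 → p4) ∧ ¬(¬¬(p3 ∨ ((p3 ∨ p4) → p4)) → (p3 → p4))) → (((p4 ∧ p3) ∧ (p3 → p4)) ∨ ¬((¬¬(p3 → p4) ∧ p4) → (p4 → p3))) = True → False = False
(p4 ∧ p3) → (¬((p3 → p4) ∧ ¬(¬¬(p3 ∨ ((p3 ∨ p4) → p4)) → (p3 → p4))) → (((p4 ∧ p3) ∧ (p3 → p4)) ∨ ¬((¬¬(p3 → p4) ∧ p4) → (p4 → p3)))) = False → False = True

True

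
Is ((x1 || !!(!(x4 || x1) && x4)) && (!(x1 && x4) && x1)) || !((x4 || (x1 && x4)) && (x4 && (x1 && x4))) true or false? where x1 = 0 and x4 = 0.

1

Substituting x1=0, x4=0:
x4 || x1 = 0 || 0 = 0
!(x4 || x1) = !0 = 1
!(x4 || x1) && x4 = 1 && 0 = 0
!(!(x4 || x1) && x4) = !0 = 1
!!(!(x4 || x1) && x4) = !1 = 0
x1 || !!(!(x4 || x1) && x4) = 0 || 0 = 0
x1 && x4 = 0 && 0 = 0
!(x1 && x4) = !0 = 1
!(x1 && x4) && x1 = 1 && 0 = 0
(x1 || !!(!(x4 || x1) && x4)) && (!(x1 && x4) && x1) = 0 && 0 = 0
x1 && x4 = 0 && 0 = 0
x4 || (x1 && x4) = 0 || 0 = 0
x1 && x4 = 0 && 0 = 0
x4 && (x1 && x4) = 0 && 0 = 0
(x4 || (x1 && x4)) && (x4 && (x1 && x4)) = 0 && 0 = 0
!((x4 || (x1 && x4)) && (x4 && (x1 && x4))) = !0 = 1
((x1 || !!(!(x4 || x1) && x4)) && (!(x1 && x4) && x1)) || !((x4 || (x1 && x4)) && (x4 && (x1 && x4))) = 0 || 1 = 1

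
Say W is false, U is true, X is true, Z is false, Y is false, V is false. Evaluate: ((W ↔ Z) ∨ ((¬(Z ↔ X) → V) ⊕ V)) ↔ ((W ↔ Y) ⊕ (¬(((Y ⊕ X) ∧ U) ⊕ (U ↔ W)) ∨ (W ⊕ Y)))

Substituting W=False, U=True, X=True, Z=False, Y=False, V=False:
W ↔ Z = False ↔ False = True
Z ↔ X = False ↔ True = False
¬(Z ↔ X) = ¬False = True
¬(Z ↔ X) → V = True → False = False
(¬(Z ↔ X) → V) ⊕ V = False ⊕ False = False
(W ↔ Z) ∨ ((¬(Z ↔ X) → V) ⊕ V) = True ∨ False = True
W ↔ Y = False ↔ False = True
Y ⊕ X = False ⊕ True = True
(Y ⊕ X) ∧ U = True ∧ True = True
U ↔ W = True ↔ False = False
((Y ⊕ X) ∧ U) ⊕ (U ↔ W) = True ⊕ False = True
¬(((Y ⊕ X) ∧ U) ⊕ (U ↔ W)) = ¬True = False
W ⊕ Y = False ⊕ False = False
¬(((Y ⊕ X) ∧ U) ⊕ (U ↔ W)) ∨ (W ⊕ Y) = False ∨ False = False
(W ↔ Y) ⊕ (¬(((Y ⊕ X) ∧ U) ⊕ (U ↔ W)) ∨ (W ⊕ Y)) = True ⊕ False = True
((W ↔ Z) ∨ ((¬(Z ↔ X) → V) ⊕ V)) ↔ ((W ↔ Y) ⊕ (¬(((Y ⊕ X) ∧ U) ⊕ (U ↔ W)) ∨ (W ⊕ Y))) = True ↔ True = True

True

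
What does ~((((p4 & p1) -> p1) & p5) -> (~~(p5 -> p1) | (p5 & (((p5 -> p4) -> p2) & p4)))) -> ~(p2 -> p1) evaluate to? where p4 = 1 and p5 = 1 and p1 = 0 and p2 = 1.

1

p4 & p1 = 1 & 0 = 0
(p4 & p1) -> p1 = 0 -> 0 = 1
((p4 & p1) -> p1) & p5 = 1 & 1 = 1
p5 -> p1 = 1 -> 0 = 0
~(p5 -> p1) = ~0 = 1
~~(p5 -> p1) = ~1 = 0
p5 -> p4 = 1 -> 1 = 1
(p5 -> p4) -> p2 = 1 -> 1 = 1
((p5 -> p4) -> p2) & p4 = 1 & 1 = 1
p5 & (((p5 -> p4) -> p2) & p4) = 1 & 1 = 1
~~(p5 -> p1) | (p5 & (((p5 -> p4) -> p2) & p4)) = 0 | 1 = 1
(((p4 & p1) -> p1) & p5) -> (~~(p5 -> p1) | (p5 & (((p5 -> p4) -> p2) & p4))) = 1 -> 1 = 1
~((((p4 & p1) -> p1) & p5) -> (~~(p5 -> p1) | (p5 & (((p5 -> p4) -> p2) & p4)))) = ~1 = 0
p2 -> p1 = 1 -> 0 = 0
~(p2 -> p1) = ~0 = 1
~((((p4 & p1) -> p1) & p5) -> (~~(p5 -> p1) | (p5 & (((p5 -> p4) -> p2) & p4)))) -> ~(p2 -> p1) = 0 -> 1 = 1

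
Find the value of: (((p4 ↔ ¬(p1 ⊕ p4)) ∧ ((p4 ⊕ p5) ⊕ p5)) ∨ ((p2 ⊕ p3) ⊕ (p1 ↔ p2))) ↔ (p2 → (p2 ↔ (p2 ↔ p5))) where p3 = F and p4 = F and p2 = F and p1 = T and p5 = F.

F

p1 ⊕ p4 = T ⊕ F = T
¬(p1 ⊕ p4) = ¬T = F
p4 ↔ ¬(p1 ⊕ p4) = F ↔ F = T
p4 ⊕ p5 = F ⊕ F = F
(p4 ⊕ p5) ⊕ p5 = F ⊕ F = F
(p4 ↔ ¬(p1 ⊕ p4)) ∧ ((p4 ⊕ p5) ⊕ p5) = T ∧ F = F
p2 ⊕ p3 = F ⊕ F = F
p1 ↔ p2 = T ↔ F = F
(p2 ⊕ p3) ⊕ (p1 ↔ p2) = F ⊕ F = F
((p4 ↔ ¬(p1 ⊕ p4)) ∧ ((p4 ⊕ p5) ⊕ p5)) ∨ ((p2 ⊕ p3) ⊕ (p1 ↔ p2)) = F ∨ F = F
p2 ↔ p5 = F ↔ F = T
p2 ↔ (p2 ↔ p5) = F ↔ T = F
p2 → (p2 ↔ (p2 ↔ p5)) = F → F = T
(((p4 ↔ ¬(p1 ⊕ p4)) ∧ ((p4 ⊕ p5) ⊕ p5)) ∨ ((p2 ⊕ p3) ⊕ (p1 ↔ p2))) ↔ (p2 → (p2 ↔ (p2 ↔ p5))) = F ↔ T = F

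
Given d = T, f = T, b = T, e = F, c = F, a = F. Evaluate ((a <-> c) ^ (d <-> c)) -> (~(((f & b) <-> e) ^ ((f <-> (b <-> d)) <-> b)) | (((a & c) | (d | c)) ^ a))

a <-> c = F <-> F = T
d <-> c = T <-> F = F
(a <-> c) ^ (d <-> c) = T ^ F = T
f & b = T & T = T
(f & b) <-> e = T <-> F = F
b <-> d = T <-> T = T
f <-> (b <-> d) = T <-> T = T
(f <-> (b <-> d)) <-> b = T <-> T = T
((f & b) <-> e) ^ ((f <-> (b <-> d)) <-> b) = F ^ T = T
~(((f & b) <-> e) ^ ((f <-> (b <-> d)) <-> b)) = ~T = F
a & c = F & F = F
d | c = T | F = T
(a & c) | (d | c) = F | T = T
((a & c) | (d | c)) ^ a = T ^ F = T
~(((f & b) <-> e) ^ ((f <-> (b <-> d)) <-> b)) | (((a & c) | (d | c)) ^ a) = F | T = T
((a <-> c) ^ (d <-> c)) -> (~(((f & b) <-> e) ^ ((f <-> (b <-> d)) <-> b)) | (((a & c) | (d | c)) ^ a)) = T -> T = T

T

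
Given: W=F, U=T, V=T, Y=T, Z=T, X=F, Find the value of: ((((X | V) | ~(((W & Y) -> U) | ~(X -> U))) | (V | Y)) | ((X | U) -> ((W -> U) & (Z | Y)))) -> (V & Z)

T

X | V = F | T = T
W & Y = F & T = F
(W & Y) -> U = F -> T = T
X -> U = F -> T = T
~(X -> U) = ~T = F
((W & Y) -> U) | ~(X -> U) = T | F = T
~(((W & Y) -> U) | ~(X -> U)) = ~T = F
(X | V) | ~(((W & Y) -> U) | ~(X -> U)) = T | F = T
V | Y = T | T = T
((X | V) | ~(((W & Y) -> U) | ~(X -> U))) | (V | Y) = T | T = T
X | U = F | T = T
W -> U = F -> T = T
Z | Y = T | T = T
(W -> U) & (Z | Y) = T & T = T
(X | U) -> ((W -> U) & (Z | Y)) = T -> T = T
(((X | V) | ~(((W & Y) -> U) | ~(X -> U))) | (V | Y)) | ((X | U) -> ((W -> U) & (Z | Y))) = T | T = T
V & Z = T & T = T
((((X | V) | ~(((W & Y) -> U) | ~(X -> U))) | (V | Y)) | ((X | U) -> ((W -> U) & (Z | Y)))) -> (V & Z) = T -> T = T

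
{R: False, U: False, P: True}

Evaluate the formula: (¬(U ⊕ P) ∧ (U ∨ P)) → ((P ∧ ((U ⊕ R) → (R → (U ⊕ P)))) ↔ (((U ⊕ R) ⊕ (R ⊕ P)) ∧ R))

True

Substituting R=False, U=False, P=True:
U ⊕ P = False ⊕ True = True
¬(U ⊕ P) = ¬True = False
U ∨ P = False ∨ True = True
¬(U ⊕ P) ∧ (U ∨ P) = False ∧ True = False
U ⊕ R = False ⊕ False = False
U ⊕ P = False ⊕ True = True
R → (U ⊕ P) = False → True = True
(U ⊕ R) → (R → (U ⊕ P)) = False → True = True
P ∧ ((U ⊕ R) → (R → (U ⊕ P))) = True ∧ True = True
U ⊕ R = False ⊕ False = False
R ⊕ P = False ⊕ True = True
(U ⊕ R) ⊕ (R ⊕ P) = False ⊕ True = True
((U ⊕ R) ⊕ (R ⊕ P)) ∧ R = True ∧ False = False
(P ∧ ((U ⊕ R) → (R → (U ⊕ P)))) ↔ (((U ⊕ R) ⊕ (R ⊕ P)) ∧ R) = True ↔ False = False
(¬(U ⊕ P) ∧ (U ∨ P)) → ((P ∧ ((U ⊕ R) → (R → (U ⊕ P)))) ↔ (((U ⊕ R) ⊕ (R ⊕ P)) ∧ R)) = False → False = True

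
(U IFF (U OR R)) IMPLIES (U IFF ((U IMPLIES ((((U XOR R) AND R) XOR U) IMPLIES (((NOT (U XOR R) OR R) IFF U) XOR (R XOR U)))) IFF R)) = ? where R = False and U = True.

False

U OR R = True OR False = True
U IFF (U OR R) = True IFF True = True
U XOR R = True XOR False = True
(U XOR R) AND R = True AND False = False
((U XOR R) AND R) XOR U = False XOR True = True
U XOR R = True XOR False = True
NOT (U XOR R) = NOT True = False
NOT (U XOR R) OR R = False OR False = False
(NOT (U XOR R) OR R) IFF U = False IFF True = False
R XOR U = False XOR True = True
((NOT (U XOR R) OR R) IFF U) XOR (R XOR U) = False XOR True = True
(((U XOR R) AND R) XOR U) IMPLIES (((NOT (U XOR R) OR R) IFF U) XOR (R XOR U)) = True IMPLIES True = True
U IMPLIES ((((U XOR R) AND R) XOR U) IMPLIES (((NOT (U XOR R) OR R) IFF U) XOR (R XOR U))) = True IMPLIES True = True
(U IMPLIES ((((U XOR R) AND R) XOR U) IMPLIES (((NOT (U XOR R) OR R) IFF U) XOR (R XOR U)))) IFF R = True IFF False = False
U IFF ((U IMPLIES ((((U XOR R) AND R) XOR U) IMPLIES (((NOT (U XOR R) OR R) IFF U) XOR (R XOR U)))) IFF R) = True IFF False = False
(U IFF (U OR R)) IMPLIES (U IFF ((U IMPLIES ((((U XOR R) AND R) XOR U) IMPLIES (((NOT (U XOR R) OR R) IFF U) XOR (R XOR U)))) IFF R)) = True IMPLIES False = False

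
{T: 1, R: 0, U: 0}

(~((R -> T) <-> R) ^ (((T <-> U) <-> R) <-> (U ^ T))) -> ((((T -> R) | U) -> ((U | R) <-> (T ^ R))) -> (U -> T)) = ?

1

R -> T = 0 -> 1 = 1
(R -> T) <-> R = 1 <-> 0 = 0
~((R -> T) <-> R) = ~0 = 1
T <-> U = 1 <-> 0 = 0
(T <-> U) <-> R = 0 <-> 0 = 1
U ^ T = 0 ^ 1 = 1
((T <-> U) <-> R) <-> (U ^ T) = 1 <-> 1 = 1
~((R -> T) <-> R) ^ (((T <-> U) <-> R) <-> (U ^ T)) = 1 ^ 1 = 0
T -> R = 1 -> 0 = 0
(T -> R) | U = 0 | 0 = 0
U | R = 0 | 0 = 0
T ^ R = 1 ^ 0 = 1
(U | R) <-> (T ^ R) = 0 <-> 1 = 0
((T -> R) | U) -> ((U | R) <-> (T ^ R)) = 0 -> 0 = 1
U -> T = 0 -> 1 = 1
(((T -> R) | U) -> ((U | R) <-> (T ^ R))) -> (U -> T) = 1 -> 1 = 1
(~((R -> T) <-> R) ^ (((T <-> U) <-> R) <-> (U ^ T))) -> ((((T -> R) | U) -> ((U | R) <-> (T ^ R))) -> (U -> T)) = 0 -> 1 = 1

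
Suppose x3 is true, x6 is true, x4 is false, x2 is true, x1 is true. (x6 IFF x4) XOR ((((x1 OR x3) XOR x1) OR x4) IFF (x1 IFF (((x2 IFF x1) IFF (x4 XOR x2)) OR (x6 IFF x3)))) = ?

False

x6 IFF x4 = True IFF False = False
x1 OR x3 = True OR True = True
(x1 OR x3) XOR x1 = True XOR True = False
((x1 OR x3) XOR x1) OR x4 = False OR False = False
x2 IFF x1 = True IFF True = True
x4 XOR x2 = False XOR True = True
(x2 IFF x1) IFF (x4 XOR x2) = True IFF True = True
x6 IFF x3 = True IFF True = True
((x2 IFF x1) IFF (x4 XOR x2)) OR (x6 IFF x3) = True OR True = True
x1 IFF (((x2 IFF x1) IFF (x4 XOR x2)) OR (x6 IFF x3)) = True IFF True = True
(((x1 OR x3) XOR x1) OR x4) IFF (x1 IFF (((x2 IFF x1) IFF (x4 XOR x2)) OR (x6 IFF x3))) = False IFF True = False
(x6 IFF x4) XOR ((((x1 OR x3) XOR x1) OR x4) IFF (x1 IFF (((x2 IFF x1) IFF (x4 XOR x2)) OR (x6 IFF x3)))) = False XOR False = False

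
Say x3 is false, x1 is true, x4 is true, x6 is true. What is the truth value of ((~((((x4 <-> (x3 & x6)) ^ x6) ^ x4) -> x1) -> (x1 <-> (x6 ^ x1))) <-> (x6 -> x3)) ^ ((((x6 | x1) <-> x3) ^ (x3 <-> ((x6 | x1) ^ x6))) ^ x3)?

T

x3 & x6 = F & T = F
x4 <-> (x3 & x6) = T <-> F = F
(x4 <-> (x3 & x6)) ^ x6 = F ^ T = T
((x4 <-> (x3 & x6)) ^ x6) ^ x4 = T ^ T = F
(((x4 <-> (x3 & x6)) ^ x6) ^ x4) -> x1 = F -> T = T
~((((x4 <-> (x3 & x6)) ^ x6) ^ x4) -> x1) = ~T = F
x6 ^ x1 = T ^ T = F
x1 <-> (x6 ^ x1) = T <-> F = F
~((((x4 <-> (x3 & x6)) ^ x6) ^ x4) -> x1) -> (x1 <-> (x6 ^ x1)) = F -> F = T
x6 -> x3 = T -> F = F
(~((((x4 <-> (x3 & x6)) ^ x6) ^ x4) -> x1) -> (x1 <-> (x6 ^ x1))) <-> (x6 -> x3) = T <-> F = F
x6 | x1 = T | T = T
(x6 | x1) <-> x3 = T <-> F = F
x6 | x1 = T | T = T
(x6 | x1) ^ x6 = T ^ T = F
x3 <-> ((x6 | x1) ^ x6) = F <-> F = T
((x6 | x1) <-> x3) ^ (x3 <-> ((x6 | x1) ^ x6)) = F ^ T = T
(((x6 | x1) <-> x3) ^ (x3 <-> ((x6 | x1) ^ x6))) ^ x3 = T ^ F = T
((~((((x4 <-> (x3 & x6)) ^ x6) ^ x4) -> x1) -> (x1 <-> (x6 ^ x1))) <-> (x6 -> x3)) ^ ((((x6 | x1) <-> x3) ^ (x3 <-> ((x6 | x1) ^ x6))) ^ x3) = F ^ T = T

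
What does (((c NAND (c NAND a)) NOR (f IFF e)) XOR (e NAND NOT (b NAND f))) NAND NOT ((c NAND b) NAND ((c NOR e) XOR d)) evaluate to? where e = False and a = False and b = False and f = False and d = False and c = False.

False

c NAND a = False NAND False = True
c NAND (c NAND a) = False NAND True = True
f IFF e = False IFF False = True
(c NAND (c NAND a)) NOR (f IFF e) = True NOR True = False
b NAND f = False NAND False = True
NOT (b NAND f) = NOT True = False
e NAND NOT (b NAND f) = False NAND False = True
((c NAND (c NAND a)) NOR (f IFF e)) XOR (e NAND NOT (b NAND f)) = False XOR True = True
c NAND b = False NAND False = True
c NOR e = False NOR False = True
(c NOR e) XOR d = True XOR False = True
(c NAND b) NAND ((c NOR e) XOR d) = True NAND True = False
NOT ((c NAND b) NAND ((c NOR e) XOR d)) = NOT False = True
(((c NAND (c NAND a)) NOR (f IFF e)) XOR (e NAND NOT (b NAND f))) NAND NOT ((c NAND b) NAND ((c NOR e) XOR d)) = True NAND True = False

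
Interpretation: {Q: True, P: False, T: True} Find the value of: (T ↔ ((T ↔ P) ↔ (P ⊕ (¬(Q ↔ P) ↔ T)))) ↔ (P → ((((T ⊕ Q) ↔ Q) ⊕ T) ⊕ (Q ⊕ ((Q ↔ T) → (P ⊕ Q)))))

Substituting Q=True, P=False, T=True:
T ↔ P = True ↔ False = False
Q ↔ P = True ↔ False = False
¬(Q ↔ P) = ¬False = True
¬(Q ↔ P) ↔ T = True ↔ True = True
P ⊕ (¬(Q ↔ P) ↔ T) = False ⊕ True = True
(T ↔ P) ↔ (P ⊕ (¬(Q ↔ P) ↔ T)) = False ↔ True = False
T ↔ ((T ↔ P) ↔ (P ⊕ (¬(Q ↔ P) ↔ T))) = True ↔ False = False
T ⊕ Q = True ⊕ True = False
(T ⊕ Q) ↔ Q = False ↔ True = False
((T ⊕ Q) ↔ Q) ⊕ T = False ⊕ True = True
Q ↔ T = True ↔ True = True
P ⊕ Q = False ⊕ True = True
(Q ↔ T) → (P ⊕ Q) = True → True = True
Q ⊕ ((Q ↔ T) → (P ⊕ Q)) = True ⊕ True = False
(((T ⊕ Q) ↔ Q) ⊕ T) ⊕ (Q ⊕ ((Q ↔ T) → (P ⊕ Q))) = True ⊕ False = True
P → ((((T ⊕ Q) ↔ Q) ⊕ T) ⊕ (Q ⊕ ((Q ↔ T) → (P ⊕ Q)))) = False → True = True
(T ↔ ((T ↔ P) ↔ (P ⊕ (¬(Q ↔ P) ↔ T)))) ↔ (P → ((((T ⊕ Q) ↔ Q) ⊕ T) ⊕ (Q ⊕ ((Q ↔ T) → (P ⊕ Q))))) = False ↔ True = False

False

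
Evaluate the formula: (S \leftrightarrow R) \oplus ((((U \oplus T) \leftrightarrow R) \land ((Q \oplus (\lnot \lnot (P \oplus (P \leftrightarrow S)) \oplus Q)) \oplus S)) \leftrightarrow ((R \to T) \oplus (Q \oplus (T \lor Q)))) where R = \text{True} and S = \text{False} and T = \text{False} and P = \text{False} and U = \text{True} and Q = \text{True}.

S \leftrightarrow R = \text{False} \leftrightarrow \text{True} = \text{False}
U \oplus T = \text{True} \oplus \text{False} = \text{True}
(U \oplus T) \leftrightarrow R = \text{True} \leftrightarrow \text{True} = \text{True}
P \leftrightarrow S = \text{False} \leftrightarrow \text{False} = \text{True}
P \oplus (P \leftrightarrow S) = \text{False} \oplus \text{True} = \text{True}
\lnot (P \oplus (P \leftrightarrow S)) = \lnot \text{True} = \text{False}
\lnot \lnot (P \oplus (P \leftrightarrow S)) = \lnot \text{False} = \text{True}
\lnot \lnot (P \oplus (P \leftrightarrow S)) \oplus Q = \text{True} \oplus \text{True} = \text{False}
Q \oplus (\lnot \lnot (P \oplus (P \leftrightarrow S)) \oplus Q) = \text{True} \oplus \text{False} = \text{True}
(Q \oplus (\lnot \lnot (P \oplus (P \leftrightarrow S)) \oplus Q)) \oplus S = \text{True} \oplus \text{False} = \text{True}
((U \oplus T) \leftrightarrow R) \land ((Q \oplus (\lnot \lnot (P \oplus (P \leftrightarrow S)) \oplus Q)) \oplus S) = \text{True} \land \text{True} = \text{True}
R \to T = \text{True} \to \text{False} = \text{False}
T \lor Q = \text{False} \lor \text{True} = \text{True}
Q \oplus (T \lor Q) = \text{True} \oplus \text{True} = \text{False}
(R \to T) \oplus (Q \oplus (T \lor Q)) = \text{False} \oplus \text{False} = \text{False}
(((U \oplus T) \leftrightarrow R) \land ((Q \oplus (\lnot \lnot (P \oplus (P \leftrightarrow S)) \oplus Q)) \oplus S)) \leftrightarrow ((R \to T) \oplus (Q \oplus (T \lor Q))) = \text{True} \leftrightarrow \text{False} = \text{False}
(S \leftrightarrow R) \oplus ((((U \oplus T) \leftrightarrow R) \land ((Q \oplus (\lnot \lnot (P \oplus (P \leftrightarrow S)) \oplus Q)) \oplus S)) \leftrightarrow ((R \to T) \oplus (Q \oplus (T \lor Q)))) = \text{False} \oplus \text{False} = \text{False}

\text{False}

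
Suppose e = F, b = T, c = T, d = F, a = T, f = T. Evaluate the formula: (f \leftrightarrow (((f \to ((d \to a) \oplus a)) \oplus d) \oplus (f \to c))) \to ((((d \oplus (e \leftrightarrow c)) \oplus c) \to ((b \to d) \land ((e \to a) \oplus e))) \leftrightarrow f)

d \to a = F \to T = T
(d \to a) \oplus a = T \oplus T = F
f \to ((d \to a) \oplus a) = T \to F = F
(f \to ((d \to a) \oplus a)) \oplus d = F \oplus F = F
f \to c = T \to T = T
((f \to ((d \to a) \oplus a)) \oplus d) \oplus (f \to c) = F \oplus T = T
f \leftrightarrow (((f \to ((d \to a) \oplus a)) \oplus d) \oplus (f \to c)) = T \leftrightarrow T = T
e \leftrightarrow c = F \leftrightarrow T = F
d \oplus (e \leftrightarrow c) = F \oplus F = F
(d \oplus (e \leftrightarrow c)) \oplus c = F \oplus T = T
b \to d = T \to F = F
e \to a = F \to T = T
(e \to a) \oplus e = T \oplus F = T
(b \to d) \land ((e \to a) \oplus e) = F \land T = F
((d \oplus (e \leftrightarrow c)) \oplus c) \to ((b \to d) \land ((e \to a) \oplus e)) = T \to F = F
(((d \oplus (e \leftrightarrow c)) \oplus c) \to ((b \to d) \land ((e \to a) \oplus e))) \leftrightarrow f = F \leftrightarrow T = F
(f \leftrightarrow (((f \to ((d \to a) \oplus a)) \oplus d) \oplus (f \to c))) \to ((((d \oplus (e \leftrightarrow c)) \oplus c) \to ((b \to d) \land ((e \to a) \oplus e))) \leftrightarrow f) = T \to F = F

F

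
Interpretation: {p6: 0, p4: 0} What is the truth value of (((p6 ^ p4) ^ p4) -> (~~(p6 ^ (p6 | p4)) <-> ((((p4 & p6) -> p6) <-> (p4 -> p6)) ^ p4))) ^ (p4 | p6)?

p6 ^ p4 = 0 ^ 0 = 0
(p6 ^ p4) ^ p4 = 0 ^ 0 = 0
p6 | p4 = 0 | 0 = 0
p6 ^ (p6 | p4) = 0 ^ 0 = 0
~(p6 ^ (p6 | p4)) = ~0 = 1
~~(p6 ^ (p6 | p4)) = ~1 = 0
p4 & p6 = 0 & 0 = 0
(p4 & p6) -> p6 = 0 -> 0 = 1
p4 -> p6 = 0 -> 0 = 1
((p4 & p6) -> p6) <-> (p4 -> p6) = 1 <-> 1 = 1
(((p4 & p6) -> p6) <-> (p4 -> p6)) ^ p4 = 1 ^ 0 = 1
~~(p6 ^ (p6 | p4)) <-> ((((p4 & p6) -> p6) <-> (p4 -> p6)) ^ p4) = 0 <-> 1 = 0
((p6 ^ p4) ^ p4) -> (~~(p6 ^ (p6 | p4)) <-> ((((p4 & p6) -> p6) <-> (p4 -> p6)) ^ p4)) = 0 -> 0 = 1
p4 | p6 = 0 | 0 = 0
(((p6 ^ p4) ^ p4) -> (~~(p6 ^ (p6 | p4)) <-> ((((p4 & p6) -> p6) <-> (p4 -> p6)) ^ p4))) ^ (p4 | p6) = 1 ^ 0 = 1

1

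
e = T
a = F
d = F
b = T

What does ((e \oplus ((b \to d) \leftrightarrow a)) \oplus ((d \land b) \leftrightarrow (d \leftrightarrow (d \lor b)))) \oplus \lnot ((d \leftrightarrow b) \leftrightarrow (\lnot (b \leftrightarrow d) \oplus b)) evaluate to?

b \to d = T \to F = F
(b \to d) \leftrightarrow a = F \leftrightarrow F = T
e \oplus ((b \to d) \leftrightarrow a) = T \oplus T = F
d \land b = F \land T = F
d \lor b = F \lor T = T
d \leftrightarrow (d \lor b) = F \leftrightarrow T = F
(d \land b) \leftrightarrow (d \leftrightarrow (d \lor b)) = F \leftrightarrow F = T
(e \oplus ((b \to d) \leftrightarrow a)) \oplus ((d \land b) \leftrightarrow (d \leftrightarrow (d \lor b))) = F \oplus T = T
d \leftrightarrow b = F \leftrightarrow T = F
b \leftrightarrow d = T \leftrightarrow F = F
\lnot (b \leftrightarrow d) = \lnot F = T
\lnot (b \leftrightarrow d) \oplus b = T \oplus T = F
(d \leftrightarrow b) \leftrightarrow (\lnot (b \leftrightarrow d) \oplus b) = F \leftrightarrow F = T
\lnot ((d \leftrightarrow b) \leftrightarrow (\lnot (b \leftrightarrow d) \oplus b)) = \lnot T = F
((e \oplus ((b \to d) \leftrightarrow a)) \oplus ((d \land b) \leftrightarrow (d \leftrightarrow (d \lor b)))) \oplus \lnot ((d \leftrightarrow b) \leftrightarrow (\lnot (b \leftrightarrow d) \oplus b)) = T \oplus F = T

T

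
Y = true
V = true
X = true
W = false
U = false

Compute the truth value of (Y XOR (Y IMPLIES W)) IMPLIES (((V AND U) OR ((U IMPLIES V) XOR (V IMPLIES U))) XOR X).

false

Y IMPLIES W = true IMPLIES false = false
Y XOR (Y IMPLIES W) = true XOR false = true
V AND U = true AND false = false
U IMPLIES V = false IMPLIES true = true
V IMPLIES U = true IMPLIES false = false
(U IMPLIES V) XOR (V IMPLIES U) = true XOR false = true
(V AND U) OR ((U IMPLIES V) XOR (V IMPLIES U)) = false OR true = true
((V AND U) OR ((U IMPLIES V) XOR (V IMPLIES U))) XOR X = true XOR true = false
(Y XOR (Y IMPLIES W)) IMPLIES (((V AND U) OR ((U IMPLIES V) XOR (V IMPLIES U))) XOR X) = true IMPLIES false = false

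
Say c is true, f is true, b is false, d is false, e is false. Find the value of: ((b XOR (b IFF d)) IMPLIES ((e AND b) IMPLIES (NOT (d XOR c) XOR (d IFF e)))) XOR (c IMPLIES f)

False

b IFF d = False IFF False = True
b XOR (b IFF d) = False XOR True = True
e AND b = False AND False = False
d XOR c = False XOR True = True
NOT (d XOR c) = NOT True = False
d IFF e = False IFF False = True
NOT (d XOR c) XOR (d IFF e) = False XOR True = True
(e AND b) IMPLIES (NOT (d XOR c) XOR (d IFF e)) = False IMPLIES True = True
(b XOR (b IFF d)) IMPLIES ((e AND b) IMPLIES (NOT (d XOR c) XOR (d IFF e))) = True IMPLIES True = True
c IMPLIES f = True IMPLIES True = True
((b XOR (b IFF d)) IMPLIES ((e AND b) IMPLIES (NOT (d XOR c) XOR (d IFF e)))) XOR (c IMPLIES f) = True XOR True = False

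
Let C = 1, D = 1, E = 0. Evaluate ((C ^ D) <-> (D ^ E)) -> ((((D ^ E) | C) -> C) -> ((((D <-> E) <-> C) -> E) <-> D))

C ^ D = 1 ^ 1 = 0
D ^ E = 1 ^ 0 = 1
(C ^ D) <-> (D ^ E) = 0 <-> 1 = 0
D ^ E = 1 ^ 0 = 1
(D ^ E) | C = 1 | 1 = 1
((D ^ E) | C) -> C = 1 -> 1 = 1
D <-> E = 1 <-> 0 = 0
(D <-> E) <-> C = 0 <-> 1 = 0
((D <-> E) <-> C) -> E = 0 -> 0 = 1
(((D <-> E) <-> C) -> E) <-> D = 1 <-> 1 = 1
(((D ^ E) | C) -> C) -> ((((D <-> E) <-> C) -> E) <-> D) = 1 -> 1 = 1
((C ^ D) <-> (D ^ E)) -> ((((D ^ E) | C) -> C) -> ((((D <-> E) <-> C) -> E) <-> D)) = 0 -> 1 = 1

1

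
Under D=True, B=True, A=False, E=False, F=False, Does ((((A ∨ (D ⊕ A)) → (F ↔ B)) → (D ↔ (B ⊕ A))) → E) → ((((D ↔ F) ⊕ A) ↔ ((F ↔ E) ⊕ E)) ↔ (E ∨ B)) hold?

D ⊕ A = True ⊕ False = True
A ∨ (D ⊕ A) = False ∨ True = True
F ↔ B = False ↔ True = False
(A ∨ (D ⊕ A)) → (F ↔ B) = True → False = False
B ⊕ A = True ⊕ False = True
D ↔ (B ⊕ A) = True ↔ True = True
((A ∨ (D ⊕ A)) → (F ↔ B)) → (D ↔ (B ⊕ A)) = False → True = True
(((A ∨ (D ⊕ A)) → (F ↔ B)) → (D ↔ (B ⊕ A))) → E = True → False = False
D ↔ F = True ↔ False = False
(D ↔ F) ⊕ A = False ⊕ False = False
F ↔ E = False ↔ False = True
(F ↔ E) ⊕ E = True ⊕ False = True
((D ↔ F) ⊕ A) ↔ ((F ↔ E) ⊕ E) = False ↔ True = False
E ∨ B = False ∨ True = True
(((D ↔ F) ⊕ A) ↔ ((F ↔ E) ⊕ E)) ↔ (E ∨ B) = False ↔ True = False
((((A ∨ (D ⊕ A)) → (F ↔ B)) → (D ↔ (B ⊕ A))) → E) → ((((D ↔ F) ⊕ A) ↔ ((F ↔ E) ⊕ E)) ↔ (E ∨ B)) = False → False = True

True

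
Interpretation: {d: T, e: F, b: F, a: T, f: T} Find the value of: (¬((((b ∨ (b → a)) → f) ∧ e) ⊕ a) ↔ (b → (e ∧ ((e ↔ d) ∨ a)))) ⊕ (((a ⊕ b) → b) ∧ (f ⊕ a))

F

b → a = F → T = T
b ∨ (b → a) = F ∨ T = T
(b ∨ (b → a)) → f = T → T = T
((b ∨ (b → a)) → f) ∧ e = T ∧ F = F
(((b ∨ (b → a)) → f) ∧ e) ⊕ a = F ⊕ T = T
¬((((b ∨ (b → a)) → f) ∧ e) ⊕ a) = ¬T = F
e ↔ d = F ↔ T = F
(e ↔ d) ∨ a = F ∨ T = T
e ∧ ((e ↔ d) ∨ a) = F ∧ T = F
b → (e ∧ ((e ↔ d) ∨ a)) = F → F = T
¬((((b ∨ (b → a)) → f) ∧ e) ⊕ a) ↔ (b → (e ∧ ((e ↔ d) ∨ a))) = F ↔ T = F
a ⊕ b = T ⊕ F = T
(a ⊕ b) → b = T → F = F
f ⊕ a = T ⊕ T = F
((a ⊕ b) → b) ∧ (f ⊕ a) = F ∧ F = F
(¬((((b ∨ (b → a)) → f) ∧ e) ⊕ a) ↔ (b → (e ∧ ((e ↔ d) ∨ a)))) ⊕ (((a ⊕ b) → b) ∧ (f ⊕ a)) = F ⊕ F = F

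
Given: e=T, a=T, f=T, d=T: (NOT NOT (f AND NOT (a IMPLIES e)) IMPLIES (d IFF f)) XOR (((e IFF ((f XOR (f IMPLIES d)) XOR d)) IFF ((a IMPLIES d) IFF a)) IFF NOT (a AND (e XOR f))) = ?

F

a IMPLIES e = T IMPLIES T = T
NOT (a IMPLIES e) = NOT T = F
f AND NOT (a IMPLIES e) = T AND F = F
NOT (f AND NOT (a IMPLIES e)) = NOT F = T
NOT NOT (f AND NOT (a IMPLIES e)) = NOT T = F
d IFF f = T IFF T = T
NOT NOT (f AND NOT (a IMPLIES e)) IMPLIES (d IFF f) = F IMPLIES T = T
f IMPLIES d = T IMPLIES T = T
f XOR (f IMPLIES d) = T XOR T = F
(f XOR (f IMPLIES d)) XOR d = F XOR T = T
e IFF ((f XOR (f IMPLIES d)) XOR d) = T IFF T = T
a IMPLIES d = T IMPLIES T = T
(a IMPLIES d) IFF a = T IFF T = T
(e IFF ((f XOR (f IMPLIES d)) XOR d)) IFF ((a IMPLIES d) IFF a) = T IFF T = T
e XOR f = T XOR T = F
a AND (e XOR f) = T AND F = F
NOT (a AND (e XOR f)) = NOT F = T
((e IFF ((f XOR (f IMPLIES d)) XOR d)) IFF ((a IMPLIES d) IFF a)) IFF NOT (a AND (e XOR f)) = T IFF T = T
(NOT NOT (f AND NOT (a IMPLIES e)) IMPLIES (d IFF f)) XOR (((e IFF ((f XOR (f IMPLIES d)) XOR d)) IFF ((a IMPLIES d) IFF a)) IFF NOT (a AND (e XOR f))) = T XOR T = F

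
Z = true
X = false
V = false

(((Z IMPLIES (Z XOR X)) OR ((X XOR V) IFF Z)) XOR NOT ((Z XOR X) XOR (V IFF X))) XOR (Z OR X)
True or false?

true

Z XOR X = true XOR false = true
Z IMPLIES (Z XOR X) = true IMPLIES true = true
X XOR V = false XOR false = false
(X XOR V) IFF Z = false IFF true = false
(Z IMPLIES (Z XOR X)) OR ((X XOR V) IFF Z) = true OR false = true
Z XOR X = true XOR false = true
V IFF X = false IFF false = true
(Z XOR X) XOR (V IFF X) = true XOR true = false
NOT ((Z XOR X) XOR (V IFF X)) = NOT false = true
((Z IMPLIES (Z XOR X)) OR ((X XOR V) IFF Z)) XOR NOT ((Z XOR X) XOR (V IFF X)) = true XOR true = false
Z OR X = true OR false = true
(((Z IMPLIES (Z XOR X)) OR ((X XOR V) IFF Z)) XOR NOT ((Z XOR X) XOR (V IFF X))) XOR (Z OR X) = false XOR true = true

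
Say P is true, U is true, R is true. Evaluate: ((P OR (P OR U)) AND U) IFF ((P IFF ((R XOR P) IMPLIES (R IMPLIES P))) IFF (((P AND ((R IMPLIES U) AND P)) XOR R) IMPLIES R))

true

P OR U = true OR true = true
P OR (P OR U) = true OR true = true
(P OR (P OR U)) AND U = true AND true = true
R XOR P = true XOR true = false
R IMPLIES P = true IMPLIES true = true
(R XOR P) IMPLIES (R IMPLIES P) = false IMPLIES true = true
P IFF ((R XOR P) IMPLIES (R IMPLIES P)) = true IFF true = true
R IMPLIES U = true IMPLIES true = true
(R IMPLIES U) AND P = true AND true = true
P AND ((R IMPLIES U) AND P) = true AND true = true
(P AND ((R IMPLIES U) AND P)) XOR R = true XOR true = false
((P AND ((R IMPLIES U) AND P)) XOR R) IMPLIES R = false IMPLIES true = true
(P IFF ((R XOR P) IMPLIES (R IMPLIES P))) IFF (((P AND ((R IMPLIES U) AND P)) XOR R) IMPLIES R) = true IFF true = true
((P OR (P OR U)) AND U) IFF ((P IFF ((R XOR P) IMPLIES (R IMPLIES P))) IFF (((P AND ((R IMPLIES U) AND P)) XOR R) IMPLIES R)) = true IFF true = true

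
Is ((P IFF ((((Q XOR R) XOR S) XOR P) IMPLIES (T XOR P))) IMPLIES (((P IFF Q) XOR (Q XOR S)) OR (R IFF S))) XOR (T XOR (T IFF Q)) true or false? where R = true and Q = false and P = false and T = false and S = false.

false

Q XOR R = false XOR true = true
(Q XOR R) XOR S = true XOR false = true
((Q XOR R) XOR S) XOR P = true XOR false = true
T XOR P = false XOR false = false
(((Q XOR R) XOR S) XOR P) IMPLIES (T XOR P) = true IMPLIES false = false
P IFF ((((Q XOR R) XOR S) XOR P) IMPLIES (T XOR P)) = false IFF false = true
P IFF Q = false IFF false = true
Q XOR S = false XOR false = false
(P IFF Q) XOR (Q XOR S) = true XOR false = true
R IFF S = true IFF false = false
((P IFF Q) XOR (Q XOR S)) OR (R IFF S) = true OR false = true
(P IFF ((((Q XOR R) XOR S) XOR P) IMPLIES (T XOR P))) IMPLIES (((P IFF Q) XOR (Q XOR S)) OR (R IFF S)) = true IMPLIES true = true
T IFF Q = false IFF false = true
T XOR (T IFF Q) = false XOR true = true
((P IFF ((((Q XOR R) XOR S) XOR P) IMPLIES (T XOR P))) IMPLIES (((P IFF Q) XOR (Q XOR S)) OR (R IFF S))) XOR (T XOR (T IFF Q)) = true XOR true = false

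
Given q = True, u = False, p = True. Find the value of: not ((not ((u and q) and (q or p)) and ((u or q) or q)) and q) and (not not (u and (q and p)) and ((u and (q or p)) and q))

False

u and q = False and True = False
q or p = True or True = True
(u and q) and (q or p) = False and True = False
not ((u and q) and (q or p)) = not False = True
u or q = False or True = True
(u or q) or q = True or True = True
not ((u and q) and (q or p)) and ((u or q) or q) = True and True = True
(not ((u and q) and (q or p)) and ((u or q) or q)) and q = True and True = True
not ((not ((u and q) and (q or p)) and ((u or q) or q)) and q) = not True = False
q and p = True and True = True
u and (q and p) = False and True = False
not (u and (q and p)) = not False = True
not not (u and (q and p)) = not True = False
q or p = True or True = True
u and (q or p) = False and True = False
(u and (q or p)) and q = False and True = False
not not (u and (q and p)) and ((u and (q or p)) and q) = False and False = False
not ((not ((u and q) and (q or p)) and ((u or q) or q)) and q) and (not not (u and (q and p)) and ((u and (q or p)) and q)) = False and False = False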